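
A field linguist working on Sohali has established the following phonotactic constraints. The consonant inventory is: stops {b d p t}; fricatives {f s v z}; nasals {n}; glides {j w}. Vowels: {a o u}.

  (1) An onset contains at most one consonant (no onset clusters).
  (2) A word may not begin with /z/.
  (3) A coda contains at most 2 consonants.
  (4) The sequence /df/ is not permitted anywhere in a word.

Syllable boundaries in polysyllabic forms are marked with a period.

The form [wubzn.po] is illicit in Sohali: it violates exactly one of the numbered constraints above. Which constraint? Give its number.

[wubzn.po]: syllable 1 coda /bzn/ has 3 consonants (> 2).
This is a violation of constraint 3: "A coda contains at most 2 consonants."
The remaining constraints (1, 2, 4) are satisfied.

3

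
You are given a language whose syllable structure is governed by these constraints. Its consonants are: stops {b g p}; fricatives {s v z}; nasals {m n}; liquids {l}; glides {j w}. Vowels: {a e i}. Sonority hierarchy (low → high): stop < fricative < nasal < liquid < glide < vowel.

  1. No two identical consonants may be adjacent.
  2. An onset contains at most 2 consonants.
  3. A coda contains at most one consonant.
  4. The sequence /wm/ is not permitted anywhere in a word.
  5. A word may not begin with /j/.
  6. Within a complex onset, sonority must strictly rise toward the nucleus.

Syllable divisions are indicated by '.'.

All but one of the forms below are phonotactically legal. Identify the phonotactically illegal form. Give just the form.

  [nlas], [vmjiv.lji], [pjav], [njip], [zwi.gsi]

[nlas] — σ1 onset /nl/ (3→4 rises), coda /s/ ok → phonotactically legal
[vmjiv.lji] — violates constraint 2: syllable 1 onset /vmj/ has 3 consonants (> 2) → phonotactically illegal
[pjav] — σ1 onset /pj/ (1→5 rises), coda /v/ ok → phonotactically legal
[njip] — σ1 onset /nj/ (3→5 rises), coda /p/ ok → phonotactically legal
[zwi.gsi] — σ1 onset /zw/ (2→5 rises), coda /∅/ ok; σ2 onset /gs/ (1→2 rises), coda /∅/ ok → phonotactically legal

[vmjiv.lji]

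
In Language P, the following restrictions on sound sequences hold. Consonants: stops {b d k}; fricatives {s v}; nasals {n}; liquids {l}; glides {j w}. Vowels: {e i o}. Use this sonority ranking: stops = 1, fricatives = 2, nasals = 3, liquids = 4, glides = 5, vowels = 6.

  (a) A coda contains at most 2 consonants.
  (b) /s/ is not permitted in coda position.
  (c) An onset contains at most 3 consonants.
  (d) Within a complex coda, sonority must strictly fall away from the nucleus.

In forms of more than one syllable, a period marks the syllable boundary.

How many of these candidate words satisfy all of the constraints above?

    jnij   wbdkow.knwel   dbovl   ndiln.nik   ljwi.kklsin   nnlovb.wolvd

2

jnij — σ1 onset /jn/ (2C), coda /j/ ok → well-formed
wbdkow.knwel — violates constraint (c): syllable 1 onset /wbdk/ has 4 consonants (> 3) → ill-formed
dbovl — violates constraint (d): syllable 1 coda /vl/: /v/ (fricative, 2) → /l/ (liquid, 4) does not fall → ill-formed
ndiln.nik — σ1 onset /nd/ (2C), coda /ln/ (4→3 falls) ok; σ2 onset /n/, coda /k/ ok → well-formed
ljwi.kklsin — violates constraint (c): syllable 2 onset /kkls/ has 4 consonants (> 3) → ill-formed
nnlovb.wolvd — violates constraint (a): syllable 2 coda /lvd/ has 3 consonants (> 2) → ill-formed
Well-formed: jnij, ndiln.nik → 2.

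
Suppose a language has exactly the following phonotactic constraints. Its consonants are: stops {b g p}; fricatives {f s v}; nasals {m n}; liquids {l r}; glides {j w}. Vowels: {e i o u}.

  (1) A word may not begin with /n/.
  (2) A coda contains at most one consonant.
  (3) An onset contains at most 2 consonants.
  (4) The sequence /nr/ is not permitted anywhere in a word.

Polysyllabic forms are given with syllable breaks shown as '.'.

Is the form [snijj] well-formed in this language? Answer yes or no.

no

[snijj] — violates constraint 2: syllable 1 coda /jj/ has 2 consonants (> 1) → ill-formed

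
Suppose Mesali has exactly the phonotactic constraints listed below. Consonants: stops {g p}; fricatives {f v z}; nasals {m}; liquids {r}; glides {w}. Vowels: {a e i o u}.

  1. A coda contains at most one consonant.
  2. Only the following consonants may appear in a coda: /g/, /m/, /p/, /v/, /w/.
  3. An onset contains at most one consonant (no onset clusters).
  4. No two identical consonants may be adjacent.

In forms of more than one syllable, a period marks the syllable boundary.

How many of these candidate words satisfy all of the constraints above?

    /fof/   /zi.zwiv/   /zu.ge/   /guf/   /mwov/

/fof/ — violates constraint 2: syllable 1 coda contains /f/, which is not a licensed coda consonant → ill-formed
/zi.zwiv/ — violates constraint 3: syllable 2 onset /zw/ has 2 consonants (> 1) → ill-formed
/zu.ge/ — σ1 onset /z/, coda /∅/ ok; σ2 onset /g/, coda /∅/ ok → well-formed
/guf/ — violates constraint 2: syllable 1 coda contains /f/, which is not a licensed coda consonant → ill-formed
/mwov/ — violates constraint 3: syllable 1 onset /mw/ has 2 consonants (> 1) → ill-formed
Well-formed: /zu.ge/ → 1.

1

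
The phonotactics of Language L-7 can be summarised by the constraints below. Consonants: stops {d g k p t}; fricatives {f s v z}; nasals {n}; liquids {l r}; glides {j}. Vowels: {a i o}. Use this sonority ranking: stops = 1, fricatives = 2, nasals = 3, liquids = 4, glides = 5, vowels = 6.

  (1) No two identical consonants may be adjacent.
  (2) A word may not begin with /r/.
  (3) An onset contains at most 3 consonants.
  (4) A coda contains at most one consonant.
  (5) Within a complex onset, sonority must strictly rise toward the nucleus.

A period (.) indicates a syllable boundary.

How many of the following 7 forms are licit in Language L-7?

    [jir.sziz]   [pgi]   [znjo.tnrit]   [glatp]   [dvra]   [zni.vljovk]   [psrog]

[jir.sziz] — violates constraint 5: syllable 2 onset /sz/: /s/ (fricative, 2) → /z/ (fricative, 2) does not rise → illicit
[pgi] — violates constraint 5: syllable 1 onset /pg/: /p/ (stop, 1) → /g/ (stop, 1) does not rise → illicit
[znjo.tnrit] — σ1 onset /znj/ (2→3→5 rises), coda /∅/ ok; σ2 onset /tnr/ (1→3→4 rises), coda /t/ ok → licit
[glatp] — violates constraint 4: syllable 1 coda /tp/ has 2 consonants (> 1) → illicit
[dvra] — σ1 onset /dvr/ (1→2→4 rises), coda /∅/ ok → licit
[zni.vljovk] — violates constraint 4: syllable 2 coda /vk/ has 2 consonants (> 1) → illicit
[psrog] — σ1 onset /psr/ (1→2→4 rises), coda /g/ ok → licit
Licit: [znjo.tnrit], [dvra], [psrog] → 3.

3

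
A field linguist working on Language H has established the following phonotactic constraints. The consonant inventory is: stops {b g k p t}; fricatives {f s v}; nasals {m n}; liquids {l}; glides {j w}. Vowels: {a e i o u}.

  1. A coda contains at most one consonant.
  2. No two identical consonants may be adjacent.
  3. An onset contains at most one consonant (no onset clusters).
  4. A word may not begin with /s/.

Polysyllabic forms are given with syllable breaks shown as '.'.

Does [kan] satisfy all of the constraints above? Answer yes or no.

[kan] — σ1 onset /k/, coda /n/ ok → phonotactically legal

yes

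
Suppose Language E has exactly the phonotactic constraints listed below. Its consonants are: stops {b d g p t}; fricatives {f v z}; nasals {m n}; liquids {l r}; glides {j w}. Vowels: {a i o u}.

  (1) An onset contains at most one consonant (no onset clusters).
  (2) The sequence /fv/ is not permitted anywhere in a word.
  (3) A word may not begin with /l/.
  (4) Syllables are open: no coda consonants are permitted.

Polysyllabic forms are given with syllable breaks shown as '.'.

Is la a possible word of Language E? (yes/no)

no

la — violates constraint 3: word begins with /l/ → not permitted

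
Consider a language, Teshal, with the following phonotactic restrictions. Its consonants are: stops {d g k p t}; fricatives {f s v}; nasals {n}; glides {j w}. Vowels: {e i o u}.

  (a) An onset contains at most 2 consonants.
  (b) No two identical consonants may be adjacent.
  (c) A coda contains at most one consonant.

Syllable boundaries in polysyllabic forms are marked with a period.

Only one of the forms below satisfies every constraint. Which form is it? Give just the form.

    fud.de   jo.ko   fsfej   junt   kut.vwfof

fud.de — violates constraint (b): adjacent identical consonants /dd/ → ill-formed
jo.ko — σ1 onset /j/, coda /∅/ ok; σ2 onset /k/, coda /∅/ ok → well-formed
fsfej — violates constraint (a): syllable 1 onset /fsf/ has 3 consonants (> 2) → ill-formed
junt — violates constraint (c): syllable 1 coda /nt/ has 2 consonants (> 1) → ill-formed
kut.vwfof — violates constraint (a): syllable 2 onset /vwf/ has 3 consonants (> 2) → ill-formed

jo.ko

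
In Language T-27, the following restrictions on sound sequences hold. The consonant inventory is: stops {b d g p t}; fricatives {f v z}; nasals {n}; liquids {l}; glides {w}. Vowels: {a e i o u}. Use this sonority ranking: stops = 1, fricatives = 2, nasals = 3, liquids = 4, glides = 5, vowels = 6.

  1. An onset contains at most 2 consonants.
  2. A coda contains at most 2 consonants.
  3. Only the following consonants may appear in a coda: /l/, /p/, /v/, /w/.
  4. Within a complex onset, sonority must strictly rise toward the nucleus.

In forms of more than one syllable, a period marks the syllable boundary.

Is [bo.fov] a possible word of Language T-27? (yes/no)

[bo.fov] — σ1 onset /b/, coda /∅/ ok; σ2 onset /f/, coda /v/ ok → licit

yes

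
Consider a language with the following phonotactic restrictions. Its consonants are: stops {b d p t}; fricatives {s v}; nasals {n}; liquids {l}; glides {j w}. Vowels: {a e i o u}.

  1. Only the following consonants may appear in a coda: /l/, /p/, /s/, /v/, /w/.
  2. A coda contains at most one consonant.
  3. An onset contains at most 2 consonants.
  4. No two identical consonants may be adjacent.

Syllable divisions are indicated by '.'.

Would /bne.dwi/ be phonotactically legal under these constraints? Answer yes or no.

/bne.dwi/ — σ1 onset /bn/ (2C), coda /∅/ ok; σ2 onset /dw/ (2C), coda /∅/ ok → phonotactically legal

yes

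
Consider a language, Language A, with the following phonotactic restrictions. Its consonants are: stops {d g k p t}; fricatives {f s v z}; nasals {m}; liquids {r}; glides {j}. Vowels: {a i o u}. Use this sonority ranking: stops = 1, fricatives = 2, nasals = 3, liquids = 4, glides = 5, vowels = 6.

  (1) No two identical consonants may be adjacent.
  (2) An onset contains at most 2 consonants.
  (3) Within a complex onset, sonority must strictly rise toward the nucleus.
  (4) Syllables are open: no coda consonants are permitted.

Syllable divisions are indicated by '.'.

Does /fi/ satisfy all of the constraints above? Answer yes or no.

yes

/fi/ — σ1 onset /f/, coda /∅/ ok → phonotactically legal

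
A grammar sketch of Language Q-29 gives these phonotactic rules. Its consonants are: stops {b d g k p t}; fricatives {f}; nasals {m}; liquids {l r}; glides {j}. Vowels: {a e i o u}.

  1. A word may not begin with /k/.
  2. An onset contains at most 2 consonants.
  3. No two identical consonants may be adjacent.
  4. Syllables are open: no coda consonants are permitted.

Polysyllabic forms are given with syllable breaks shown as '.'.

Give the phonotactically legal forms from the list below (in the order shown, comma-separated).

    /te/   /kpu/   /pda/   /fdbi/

/te/ — σ1 onset /t/, coda /∅/ ok → phonotactically legal
/kpu/ — violates constraint 1: word begins with /k/ → phonotactically illegal
/pda/ — σ1 onset /pd/ (2C), coda /∅/ ok → phonotactically legal
/fdbi/ — violates constraint 2: syllable 1 onset /fdb/ has 3 consonants (> 2) → phonotactically illegal

/te/, /pda/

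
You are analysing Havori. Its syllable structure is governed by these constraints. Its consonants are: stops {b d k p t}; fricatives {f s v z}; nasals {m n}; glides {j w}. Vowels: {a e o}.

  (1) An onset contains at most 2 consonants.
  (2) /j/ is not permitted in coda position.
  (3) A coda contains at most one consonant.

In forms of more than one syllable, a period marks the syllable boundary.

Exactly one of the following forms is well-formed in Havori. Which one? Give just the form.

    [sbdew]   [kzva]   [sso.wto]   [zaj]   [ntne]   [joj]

[sbdew] — violates constraint 1: syllable 1 onset /sbd/ has 3 consonants (> 2) → ill-formed
[kzva] — violates constraint 1: syllable 1 onset /kzv/ has 3 consonants (> 2) → ill-formed
[sso.wto] — σ1 onset /ss/ (2C), coda /∅/ ok; σ2 onset /wt/ (2C), coda /∅/ ok → well-formed
[zaj] — violates constraint 2: syllable 1 coda contains /j/ → ill-formed
[ntne] — violates constraint 1: syllable 1 onset /ntn/ has 3 consonants (> 2) → ill-formed
[joj] — violates constraint 2: syllable 1 coda contains /j/ → ill-formed

[sso.wto]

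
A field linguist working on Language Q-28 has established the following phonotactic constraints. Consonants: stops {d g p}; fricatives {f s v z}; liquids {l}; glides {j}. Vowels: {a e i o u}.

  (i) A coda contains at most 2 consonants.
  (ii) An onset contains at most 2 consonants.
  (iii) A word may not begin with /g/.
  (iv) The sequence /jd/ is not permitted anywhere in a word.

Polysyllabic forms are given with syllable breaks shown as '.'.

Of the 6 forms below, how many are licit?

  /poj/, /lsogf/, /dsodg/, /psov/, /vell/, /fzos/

/poj/ — σ1 onset /p/, coda /j/ ok → licit
/lsogf/ — σ1 onset /ls/ (2C), coda /gf/ (2C) ok → licit
/dsodg/ — σ1 onset /ds/ (2C), coda /dg/ (2C) ok → licit
/psov/ — σ1 onset /ps/ (2C), coda /v/ ok → licit
/vell/ — σ1 onset /v/, coda /ll/ (2C) ok → licit
/fzos/ — σ1 onset /fz/ (2C), coda /s/ ok → licit
Licit: /poj/, /lsogf/, /dsodg/, /psov/, /vell/, /fzos/ → 6.

6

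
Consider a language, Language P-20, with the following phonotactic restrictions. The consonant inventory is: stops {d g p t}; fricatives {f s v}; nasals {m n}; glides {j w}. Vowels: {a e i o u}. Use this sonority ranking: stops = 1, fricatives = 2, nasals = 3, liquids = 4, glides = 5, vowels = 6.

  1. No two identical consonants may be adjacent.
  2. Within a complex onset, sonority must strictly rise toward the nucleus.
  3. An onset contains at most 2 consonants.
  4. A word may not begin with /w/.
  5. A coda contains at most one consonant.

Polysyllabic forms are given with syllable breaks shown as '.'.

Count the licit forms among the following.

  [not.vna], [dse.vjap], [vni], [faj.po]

[not.vna] — σ1 onset /n/, coda /t/ ok; σ2 onset /vn/ (2→3 rises), coda /∅/ ok → licit
[dse.vjap] — σ1 onset /ds/ (1→2 rises), coda /∅/ ok; σ2 onset /vj/ (2→5 rises), coda /p/ ok → licit
[vni] — σ1 onset /vn/ (2→3 rises), coda /∅/ ok → licit
[faj.po] — σ1 onset /f/, coda /j/ ok; σ2 onset /p/, coda /∅/ ok → licit
Licit: [not.vna], [dse.vjap], [vni], [faj.po] → 4.

4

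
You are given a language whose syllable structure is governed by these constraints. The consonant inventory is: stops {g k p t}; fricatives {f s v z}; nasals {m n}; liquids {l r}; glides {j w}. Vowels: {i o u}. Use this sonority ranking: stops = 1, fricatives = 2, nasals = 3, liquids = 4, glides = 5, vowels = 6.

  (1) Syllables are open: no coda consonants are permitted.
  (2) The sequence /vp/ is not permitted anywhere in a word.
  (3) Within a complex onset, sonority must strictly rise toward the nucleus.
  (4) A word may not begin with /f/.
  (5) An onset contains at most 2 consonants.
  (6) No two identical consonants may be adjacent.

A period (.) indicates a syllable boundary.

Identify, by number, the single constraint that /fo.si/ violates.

4

/fo.si/: word begins with /f/.
This is a violation of constraint 4: "A word may not begin with /f/."
The remaining constraints (1, 2, 3, 5, 6) are satisfied.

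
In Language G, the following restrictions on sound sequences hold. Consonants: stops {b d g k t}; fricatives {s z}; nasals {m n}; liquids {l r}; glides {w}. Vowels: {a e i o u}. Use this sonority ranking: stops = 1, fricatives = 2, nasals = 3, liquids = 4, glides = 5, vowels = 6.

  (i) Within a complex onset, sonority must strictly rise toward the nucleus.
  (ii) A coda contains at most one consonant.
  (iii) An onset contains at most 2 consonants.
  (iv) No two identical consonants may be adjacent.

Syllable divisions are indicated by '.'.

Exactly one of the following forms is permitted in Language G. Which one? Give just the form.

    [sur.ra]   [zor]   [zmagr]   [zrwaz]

[sur.ra] — violates constraint (iv): adjacent identical consonants /rr/ → not permitted
[zor] — σ1 onset /z/, coda /r/ ok → permitted
[zmagr] — violates constraint (ii): syllable 1 coda /gr/ has 2 consonants (> 1) → not permitted
[zrwaz] — violates constraint (iii): syllable 1 onset /zrw/ has 3 consonants (> 2) → not permitted

[zor]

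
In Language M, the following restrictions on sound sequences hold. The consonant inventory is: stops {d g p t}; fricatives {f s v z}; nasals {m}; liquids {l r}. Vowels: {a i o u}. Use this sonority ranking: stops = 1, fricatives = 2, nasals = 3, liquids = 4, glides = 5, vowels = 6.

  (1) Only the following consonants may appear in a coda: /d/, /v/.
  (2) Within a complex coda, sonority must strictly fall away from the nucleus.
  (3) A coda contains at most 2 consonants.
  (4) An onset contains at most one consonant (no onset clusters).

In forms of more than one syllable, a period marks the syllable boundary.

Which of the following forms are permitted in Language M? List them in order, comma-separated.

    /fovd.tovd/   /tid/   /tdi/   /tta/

/fovd.tovd/, /tid/

/fovd.tovd/ — σ1 onset /f/, coda /vd/ (2→1 falls) ok; σ2 onset /t/, coda /vd/ (2→1 falls) ok → permitted
/tid/ — σ1 onset /t/, coda /d/ ok → permitted
/tdi/ — violates constraint 4: syllable 1 onset /td/ has 2 consonants (> 1) → not permitted
/tta/ — violates constraint 4: syllable 1 onset /tt/ has 2 consonants (> 1) → not permitted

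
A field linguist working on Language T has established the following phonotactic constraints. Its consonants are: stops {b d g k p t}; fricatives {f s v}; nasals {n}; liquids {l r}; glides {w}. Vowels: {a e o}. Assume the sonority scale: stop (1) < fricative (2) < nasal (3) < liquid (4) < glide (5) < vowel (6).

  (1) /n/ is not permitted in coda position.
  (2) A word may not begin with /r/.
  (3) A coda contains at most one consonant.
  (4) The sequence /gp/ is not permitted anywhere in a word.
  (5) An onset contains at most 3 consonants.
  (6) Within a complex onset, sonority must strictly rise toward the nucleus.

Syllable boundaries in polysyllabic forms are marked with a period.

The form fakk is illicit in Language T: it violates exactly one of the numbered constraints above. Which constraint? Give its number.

3

fakk: syllable 1 coda /kk/ has 2 consonants (> 1).
This is a violation of constraint 3: "A coda contains at most one consonant."
The remaining constraints (1, 2, 4, 5, 6) are satisfied.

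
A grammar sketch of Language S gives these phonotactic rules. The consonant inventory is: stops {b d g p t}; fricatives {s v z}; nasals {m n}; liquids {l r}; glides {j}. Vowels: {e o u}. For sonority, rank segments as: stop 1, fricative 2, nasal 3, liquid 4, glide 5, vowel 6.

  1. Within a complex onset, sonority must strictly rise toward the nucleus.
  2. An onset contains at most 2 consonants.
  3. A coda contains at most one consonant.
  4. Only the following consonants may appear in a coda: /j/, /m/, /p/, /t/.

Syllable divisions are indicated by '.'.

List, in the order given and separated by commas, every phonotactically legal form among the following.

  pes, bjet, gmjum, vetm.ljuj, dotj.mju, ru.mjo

pes — violates constraint 4: syllable 1 coda contains /s/, which is not a licensed coda consonant → phonotactically illegal
bjet — σ1 onset /bj/ (1→5 rises), coda /t/ ok → phonotactically legal
gmjum — violates constraint 2: syllable 1 onset /gmj/ has 3 consonants (> 2) → phonotactically illegal
vetm.ljuj — violates constraint 3: syllable 1 coda /tm/ has 2 consonants (> 1) → phonotactically illegal
dotj.mju — violates constraint 3: syllable 1 coda /tj/ has 2 consonants (> 1) → phonotactically illegal
ru.mjo — σ1 onset /r/, coda /∅/ ok; σ2 onset /mj/ (3→5 rises), coda /∅/ ok → phonotactically legal

bjet, ru.mjo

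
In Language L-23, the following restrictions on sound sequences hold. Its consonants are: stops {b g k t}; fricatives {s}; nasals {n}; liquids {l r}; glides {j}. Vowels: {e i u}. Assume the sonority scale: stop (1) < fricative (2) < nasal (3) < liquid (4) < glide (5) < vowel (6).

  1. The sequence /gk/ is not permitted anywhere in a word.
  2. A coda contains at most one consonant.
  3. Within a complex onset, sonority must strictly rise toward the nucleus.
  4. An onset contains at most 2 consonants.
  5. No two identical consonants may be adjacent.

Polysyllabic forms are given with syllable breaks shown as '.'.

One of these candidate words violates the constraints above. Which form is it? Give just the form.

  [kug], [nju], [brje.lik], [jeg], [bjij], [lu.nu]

[brje.lik]

[kug] — σ1 onset /k/, coda /g/ ok → licit
[nju] — σ1 onset /nj/ (3→5 rises), coda /∅/ ok → licit
[brje.lik] — violates constraint 4: syllable 1 onset /brj/ has 3 consonants (> 2) → illicit
[jeg] — σ1 onset /j/, coda /g/ ok → licit
[bjij] — σ1 onset /bj/ (1→5 rises), coda /j/ ok → licit
[lu.nu] — σ1 onset /l/, coda /∅/ ok; σ2 onset /n/, coda /∅/ ok → licit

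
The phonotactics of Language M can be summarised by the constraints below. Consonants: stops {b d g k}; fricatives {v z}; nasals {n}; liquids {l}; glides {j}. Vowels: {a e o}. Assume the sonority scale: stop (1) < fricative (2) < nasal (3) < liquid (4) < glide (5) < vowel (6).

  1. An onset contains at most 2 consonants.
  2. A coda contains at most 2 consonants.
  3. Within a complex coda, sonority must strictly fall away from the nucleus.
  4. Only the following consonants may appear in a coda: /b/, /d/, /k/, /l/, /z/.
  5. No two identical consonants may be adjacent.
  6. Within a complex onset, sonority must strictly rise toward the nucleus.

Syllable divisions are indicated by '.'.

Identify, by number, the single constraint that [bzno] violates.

1

[bzno]: syllable 1 onset /bzn/ has 3 consonants (> 2).
This is a violation of constraint 1: "An onset contains at most 2 consonants."
The remaining constraints (2, 3, 4, 5, 6) are satisfied.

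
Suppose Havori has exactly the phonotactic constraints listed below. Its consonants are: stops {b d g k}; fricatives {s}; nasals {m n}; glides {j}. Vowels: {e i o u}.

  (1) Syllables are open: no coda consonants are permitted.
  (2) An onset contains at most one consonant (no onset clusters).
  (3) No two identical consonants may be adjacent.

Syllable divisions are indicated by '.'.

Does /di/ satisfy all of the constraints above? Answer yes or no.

yes

/di/ — σ1 onset /d/, coda /∅/ ok → well-formed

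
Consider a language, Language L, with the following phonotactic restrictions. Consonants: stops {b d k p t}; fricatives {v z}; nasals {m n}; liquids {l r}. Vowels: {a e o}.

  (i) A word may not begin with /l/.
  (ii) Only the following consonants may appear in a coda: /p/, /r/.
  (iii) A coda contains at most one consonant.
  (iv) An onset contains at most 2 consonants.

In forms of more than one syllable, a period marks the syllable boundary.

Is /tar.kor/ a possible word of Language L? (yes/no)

/tar.kor/ — σ1 onset /t/, coda /r/ ok; σ2 onset /k/, coda /r/ ok → phonotactically legal

yes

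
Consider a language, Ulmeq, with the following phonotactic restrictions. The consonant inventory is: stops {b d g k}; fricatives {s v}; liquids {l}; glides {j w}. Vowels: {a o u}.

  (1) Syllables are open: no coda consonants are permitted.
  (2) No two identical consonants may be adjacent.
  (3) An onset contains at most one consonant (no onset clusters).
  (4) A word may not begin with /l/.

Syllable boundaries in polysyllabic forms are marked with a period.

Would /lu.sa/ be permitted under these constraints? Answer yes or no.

no

/lu.sa/ — violates constraint 4: word begins with /l/ → not permitted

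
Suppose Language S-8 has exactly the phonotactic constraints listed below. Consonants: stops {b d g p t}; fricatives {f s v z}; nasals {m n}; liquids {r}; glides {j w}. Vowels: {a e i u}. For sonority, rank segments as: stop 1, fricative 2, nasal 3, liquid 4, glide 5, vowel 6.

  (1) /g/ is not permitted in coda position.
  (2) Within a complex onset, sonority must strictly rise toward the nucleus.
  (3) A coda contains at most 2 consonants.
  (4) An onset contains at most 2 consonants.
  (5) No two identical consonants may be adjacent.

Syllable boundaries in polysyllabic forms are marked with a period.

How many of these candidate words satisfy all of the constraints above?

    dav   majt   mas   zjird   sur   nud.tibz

6

dav — σ1 onset /d/, coda /v/ ok → phonotactically legal
majt — σ1 onset /m/, coda /jt/ (2C) ok → phonotactically legal
mas — σ1 onset /m/, coda /s/ ok → phonotactically legal
zjird — σ1 onset /zj/ (2→5 rises), coda /rd/ (2C) ok → phonotactically legal
sur — σ1 onset /s/, coda /r/ ok → phonotactically legal
nud.tibz — σ1 onset /n/, coda /d/ ok; σ2 onset /t/, coda /bz/ (2C) ok → phonotactically legal
Phonotactically legal: dav, majt, mas, zjird, sur, nud.tibz → 6.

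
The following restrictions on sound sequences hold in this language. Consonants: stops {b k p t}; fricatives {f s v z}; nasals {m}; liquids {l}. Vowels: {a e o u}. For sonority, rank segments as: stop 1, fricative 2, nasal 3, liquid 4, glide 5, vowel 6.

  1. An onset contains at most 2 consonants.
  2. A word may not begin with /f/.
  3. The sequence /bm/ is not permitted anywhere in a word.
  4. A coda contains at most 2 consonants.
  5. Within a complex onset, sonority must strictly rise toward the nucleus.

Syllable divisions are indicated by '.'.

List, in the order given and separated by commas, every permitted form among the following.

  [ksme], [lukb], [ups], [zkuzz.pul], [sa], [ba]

[ksme] — violates constraint 1: syllable 1 onset /ksm/ has 3 consonants (> 2) → not permitted
[lukb] — σ1 onset /l/, coda /kb/ (2C) ok → permitted
[ups] — σ1 onset /∅/, coda /ps/ (2C) ok → permitted
[zkuzz.pul] — violates constraint 5: syllable 1 onset /zk/: /z/ (fricative, 2) → /k/ (stop, 1) does not rise → not permitted
[sa] — σ1 onset /s/, coda /∅/ ok → permitted
[ba] — σ1 onset /b/, coda /∅/ ok → permitted

[lukb], [ups], [sa], [ba]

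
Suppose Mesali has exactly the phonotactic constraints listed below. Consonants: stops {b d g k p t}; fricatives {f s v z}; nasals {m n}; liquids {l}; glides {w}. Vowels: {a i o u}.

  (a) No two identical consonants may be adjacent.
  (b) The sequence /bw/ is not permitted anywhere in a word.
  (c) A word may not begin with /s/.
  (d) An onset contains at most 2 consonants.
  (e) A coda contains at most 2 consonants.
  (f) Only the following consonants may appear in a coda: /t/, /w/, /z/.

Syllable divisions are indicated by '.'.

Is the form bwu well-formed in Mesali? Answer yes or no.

bwu — violates constraint (b): contains banned sequence /bw/ → ill-formed

no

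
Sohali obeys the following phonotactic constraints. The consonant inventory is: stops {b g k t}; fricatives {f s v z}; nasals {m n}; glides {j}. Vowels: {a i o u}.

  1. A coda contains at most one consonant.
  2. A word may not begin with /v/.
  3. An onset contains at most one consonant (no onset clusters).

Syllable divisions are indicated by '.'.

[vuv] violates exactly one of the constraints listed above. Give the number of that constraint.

[vuv]: word begins with /v/.
This is a violation of constraint 2: "A word may not begin with /v/."
The remaining constraints (1, 3) are satisfied.

2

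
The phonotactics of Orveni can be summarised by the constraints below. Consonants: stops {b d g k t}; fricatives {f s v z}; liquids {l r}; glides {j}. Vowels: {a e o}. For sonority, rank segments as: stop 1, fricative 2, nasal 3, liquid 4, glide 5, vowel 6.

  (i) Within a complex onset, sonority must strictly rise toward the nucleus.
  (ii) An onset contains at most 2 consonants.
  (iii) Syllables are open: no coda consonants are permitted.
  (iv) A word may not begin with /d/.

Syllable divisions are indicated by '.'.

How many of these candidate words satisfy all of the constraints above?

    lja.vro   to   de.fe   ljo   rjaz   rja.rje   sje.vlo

lja.vro — σ1 onset /lj/ (4→5 rises), coda /∅/ ok; σ2 onset /vr/ (2→4 rises), coda /∅/ ok → licit
to — σ1 onset /t/, coda /∅/ ok → licit
de.fe — violates constraint (iv): word begins with /d/ → illicit
ljo — σ1 onset /lj/ (4→5 rises), coda /∅/ ok → licit
rjaz — violates constraint (iii): syllable 1 coda /z/ has 1 consonant (> 0) → illicit
rja.rje — σ1 onset /rj/ (4→5 rises), coda /∅/ ok; σ2 onset /rj/ (4→5 rises), coda /∅/ ok → licit
sje.vlo — σ1 onset /sj/ (2→5 rises), coda /∅/ ok; σ2 onset /vl/ (2→4 rises), coda /∅/ ok → licit
Licit: lja.vro, to, ljo, rja.rje, sje.vlo → 5.

5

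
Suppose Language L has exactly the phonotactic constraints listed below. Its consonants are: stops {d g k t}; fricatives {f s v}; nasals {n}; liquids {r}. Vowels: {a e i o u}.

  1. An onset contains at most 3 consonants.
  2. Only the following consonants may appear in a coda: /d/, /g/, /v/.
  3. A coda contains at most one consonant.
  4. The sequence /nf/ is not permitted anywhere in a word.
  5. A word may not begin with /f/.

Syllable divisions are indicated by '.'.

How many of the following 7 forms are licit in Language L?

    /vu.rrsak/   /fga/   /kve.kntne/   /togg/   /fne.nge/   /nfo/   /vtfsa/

/vu.rrsak/ — violates constraint 2: syllable 2 coda contains /k/, which is not a licensed coda consonant → illicit
/fga/ — violates constraint 5: word begins with /f/ → illicit
/kve.kntne/ — violates constraint 1: syllable 2 onset /kntn/ has 4 consonants (> 3) → illicit
/togg/ — violates constraint 3: syllable 1 coda /gg/ has 2 consonants (> 1) → illicit
/fne.nge/ — violates constraint 5: word begins with /f/ → illicit
/nfo/ — violates constraint 4: contains banned sequence /nf/ → illicit
/vtfsa/ — violates constraint 1: syllable 1 onset /vtfs/ has 4 consonants (> 3) → illicit
No form is licit → 0.

0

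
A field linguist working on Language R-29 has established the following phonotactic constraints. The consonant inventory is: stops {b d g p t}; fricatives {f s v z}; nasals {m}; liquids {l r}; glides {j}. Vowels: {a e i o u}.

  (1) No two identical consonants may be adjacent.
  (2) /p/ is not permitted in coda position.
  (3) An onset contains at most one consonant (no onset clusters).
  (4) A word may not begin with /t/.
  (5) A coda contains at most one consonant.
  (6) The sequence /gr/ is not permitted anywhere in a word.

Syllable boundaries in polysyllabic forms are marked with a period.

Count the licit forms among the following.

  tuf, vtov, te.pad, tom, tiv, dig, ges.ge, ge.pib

3

tuf — violates constraint 4: word begins with /t/ → illicit
vtov — violates constraint 3: syllable 1 onset /vt/ has 2 consonants (> 1) → illicit
te.pad — violates constraint 4: word begins with /t/ → illicit
tom — violates constraint 4: word begins with /t/ → illicit
tiv — violates constraint 4: word begins with /t/ → illicit
dig — σ1 onset /d/, coda /g/ ok → licit
ges.ge — σ1 onset /g/, coda /s/ ok; σ2 onset /g/, coda /∅/ ok → licit
ge.pib — σ1 onset /g/, coda /∅/ ok; σ2 onset /p/, coda /b/ ok → licit
Licit: dig, ges.ge, ge.pib → 3.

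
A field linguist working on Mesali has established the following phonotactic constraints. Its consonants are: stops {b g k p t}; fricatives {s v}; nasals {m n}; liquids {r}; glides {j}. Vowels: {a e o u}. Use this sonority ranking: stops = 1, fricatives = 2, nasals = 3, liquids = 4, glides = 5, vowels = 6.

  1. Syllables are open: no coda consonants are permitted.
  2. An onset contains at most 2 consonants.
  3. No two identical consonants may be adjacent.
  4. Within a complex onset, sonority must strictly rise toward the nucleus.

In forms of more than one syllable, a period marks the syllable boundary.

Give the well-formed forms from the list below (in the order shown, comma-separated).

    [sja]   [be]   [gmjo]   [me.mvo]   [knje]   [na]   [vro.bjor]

[sja] — σ1 onset /sj/ (2→5 rises), coda /∅/ ok → well-formed
[be] — σ1 onset /b/, coda /∅/ ok → well-formed
[gmjo] — violates constraint 2: syllable 1 onset /gmj/ has 3 consonants (> 2) → ill-formed
[me.mvo] — violates constraint 4: syllable 2 onset /mv/: /m/ (nasal, 3) → /v/ (fricative, 2) does not rise → ill-formed
[knje] — violates constraint 2: syllable 1 onset /knj/ has 3 consonants (> 2) → ill-formed
[na] — σ1 onset /n/, coda /∅/ ok → well-formed
[vro.bjor] — violates constraint 1: syllable 2 coda /r/ has 1 consonant (> 0) → ill-formed

[sja], [be], [na]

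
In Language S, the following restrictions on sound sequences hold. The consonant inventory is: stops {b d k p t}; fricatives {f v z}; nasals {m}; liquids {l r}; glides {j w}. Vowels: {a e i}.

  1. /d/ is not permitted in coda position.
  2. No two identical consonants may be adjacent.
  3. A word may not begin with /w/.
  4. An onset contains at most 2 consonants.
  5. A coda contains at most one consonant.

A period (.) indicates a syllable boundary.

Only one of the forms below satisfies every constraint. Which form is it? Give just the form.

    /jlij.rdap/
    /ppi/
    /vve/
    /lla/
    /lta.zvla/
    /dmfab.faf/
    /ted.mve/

/jlij.rdap/ — σ1 onset /jl/ (2C), coda /j/ ok; σ2 onset /rd/ (2C), coda /p/ ok → phonotactically legal
/ppi/ — violates constraint 2: adjacent identical consonants /pp/ → phonotactically illegal
/vve/ — violates constraint 2: adjacent identical consonants /vv/ → phonotactically illegal
/lla/ — violates constraint 2: adjacent identical consonants /ll/ → phonotactically illegal
/lta.zvla/ — violates constraint 4: syllable 2 onset /zvl/ has 3 consonants (> 2) → phonotactically illegal
/dmfab.faf/ — violates constraint 4: syllable 1 onset /dmf/ has 3 consonants (> 2) → phonotactically illegal
/ted.mve/ — violates constraint 1: syllable 1 coda contains /d/ → phonotactically illegal

/jlij.rdap/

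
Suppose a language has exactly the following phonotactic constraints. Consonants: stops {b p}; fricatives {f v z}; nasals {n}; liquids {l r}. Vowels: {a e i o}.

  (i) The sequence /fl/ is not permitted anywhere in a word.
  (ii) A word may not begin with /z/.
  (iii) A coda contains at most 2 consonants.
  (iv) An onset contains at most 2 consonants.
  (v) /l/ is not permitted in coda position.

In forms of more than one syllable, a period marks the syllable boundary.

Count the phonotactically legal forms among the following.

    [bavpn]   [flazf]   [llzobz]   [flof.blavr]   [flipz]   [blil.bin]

0

[bavpn] — violates constraint (iii): syllable 1 coda /vpn/ has 3 consonants (> 2) → phonotactically illegal
[flazf] — violates constraint (i): contains banned sequence /fl/ → phonotactically illegal
[llzobz] — violates constraint (iv): syllable 1 onset /llz/ has 3 consonants (> 2) → phonotactically illegal
[flof.blavr] — violates constraint (i): contains banned sequence /fl/ → phonotactically illegal
[flipz] — violates constraint (i): contains banned sequence /fl/ → phonotactically illegal
[blil.bin] — violates constraint (v): syllable 1 coda contains /l/ → phonotactically illegal
No form is phonotactically legal → 0.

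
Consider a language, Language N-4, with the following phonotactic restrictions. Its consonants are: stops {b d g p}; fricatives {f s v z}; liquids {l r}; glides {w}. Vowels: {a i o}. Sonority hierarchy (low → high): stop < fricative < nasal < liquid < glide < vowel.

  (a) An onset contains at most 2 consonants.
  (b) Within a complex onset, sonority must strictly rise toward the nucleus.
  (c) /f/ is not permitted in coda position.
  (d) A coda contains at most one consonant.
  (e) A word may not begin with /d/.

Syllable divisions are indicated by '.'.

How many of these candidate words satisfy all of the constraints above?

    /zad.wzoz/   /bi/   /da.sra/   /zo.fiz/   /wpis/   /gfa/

3

/zad.wzoz/ — violates constraint (b): syllable 2 onset /wz/: /w/ (glide, 5) → /z/ (fricative, 2) does not rise → not permitted
/bi/ — σ1 onset /b/, coda /∅/ ok → permitted
/da.sra/ — violates constraint (e): word begins with /d/ → not permitted
/zo.fiz/ — σ1 onset /z/, coda /∅/ ok; σ2 onset /f/, coda /z/ ok → permitted
/wpis/ — violates constraint (b): syllable 1 onset /wp/: /w/ (glide, 5) → /p/ (stop, 1) does not rise → not permitted
/gfa/ — σ1 onset /gf/ (1→2 rises), coda /∅/ ok → permitted
Permitted: /bi/, /zo.fiz/, /gfa/ → 3.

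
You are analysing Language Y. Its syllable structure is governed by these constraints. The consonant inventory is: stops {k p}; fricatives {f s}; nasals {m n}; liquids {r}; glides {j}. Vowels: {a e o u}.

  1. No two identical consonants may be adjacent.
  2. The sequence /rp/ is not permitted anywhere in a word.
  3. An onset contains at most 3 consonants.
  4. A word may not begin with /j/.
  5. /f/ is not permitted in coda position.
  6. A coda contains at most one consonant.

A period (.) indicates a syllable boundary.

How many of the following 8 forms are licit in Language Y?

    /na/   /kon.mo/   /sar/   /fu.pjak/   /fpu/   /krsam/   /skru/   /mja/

/na/ — σ1 onset /n/, coda /∅/ ok → licit
/kon.mo/ — σ1 onset /k/, coda /n/ ok; σ2 onset /m/, coda /∅/ ok → licit
/sar/ — σ1 onset /s/, coda /r/ ok → licit
/fu.pjak/ — σ1 onset /f/, coda /∅/ ok; σ2 onset /pj/ (2C), coda /k/ ok → licit
/fpu/ — σ1 onset /fp/ (2C), coda /∅/ ok → licit
/krsam/ — σ1 onset /krs/ (3C), coda /m/ ok → licit
/skru/ — σ1 onset /skr/ (3C), coda /∅/ ok → licit
/mja/ — σ1 onset /mj/ (2C), coda /∅/ ok → licit
Licit: /na/, /kon.mo/, /sar/, /fu.pjak/, /fpu/, /krsam/, /skru/, /mja/ → 8.

8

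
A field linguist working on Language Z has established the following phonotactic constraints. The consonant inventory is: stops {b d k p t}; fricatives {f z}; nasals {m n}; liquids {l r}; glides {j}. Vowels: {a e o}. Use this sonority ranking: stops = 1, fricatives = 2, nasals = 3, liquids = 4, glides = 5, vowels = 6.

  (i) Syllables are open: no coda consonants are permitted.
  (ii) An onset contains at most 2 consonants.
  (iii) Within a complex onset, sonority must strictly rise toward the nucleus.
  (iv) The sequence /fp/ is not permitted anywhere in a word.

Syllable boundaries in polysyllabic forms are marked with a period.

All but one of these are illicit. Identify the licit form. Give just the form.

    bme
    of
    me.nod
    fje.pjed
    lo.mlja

bme — σ1 onset /bm/ (1→3 rises), coda /∅/ ok → licit
of — violates constraint (i): syllable 1 coda /f/ has 1 consonant (> 0) → illicit
me.nod — violates constraint (i): syllable 2 coda /d/ has 1 consonant (> 0) → illicit
fje.pjed — violates constraint (i): syllable 2 coda /d/ has 1 consonant (> 0) → illicit
lo.mlja — violates constraint (ii): syllable 2 onset /mlj/ has 3 consonants (> 2) → illicit

bme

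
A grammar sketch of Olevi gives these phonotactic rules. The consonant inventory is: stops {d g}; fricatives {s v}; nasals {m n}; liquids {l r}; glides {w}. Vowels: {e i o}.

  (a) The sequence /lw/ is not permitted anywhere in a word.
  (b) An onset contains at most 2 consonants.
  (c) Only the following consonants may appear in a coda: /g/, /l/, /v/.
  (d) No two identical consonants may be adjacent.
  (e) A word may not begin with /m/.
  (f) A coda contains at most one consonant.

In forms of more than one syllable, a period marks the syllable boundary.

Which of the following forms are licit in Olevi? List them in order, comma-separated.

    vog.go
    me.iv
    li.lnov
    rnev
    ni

li.lnov, rnev, ni

vog.go — violates constraint (d): adjacent identical consonants /gg/ → illicit
me.iv — violates constraint (e): word begins with /m/ → illicit
li.lnov — σ1 onset /l/, coda /∅/ ok; σ2 onset /ln/ (2C), coda /v/ ok → licit
rnev — σ1 onset /rn/ (2C), coda /v/ ok → licit
ni — σ1 onset /n/, coda /∅/ ok → licit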